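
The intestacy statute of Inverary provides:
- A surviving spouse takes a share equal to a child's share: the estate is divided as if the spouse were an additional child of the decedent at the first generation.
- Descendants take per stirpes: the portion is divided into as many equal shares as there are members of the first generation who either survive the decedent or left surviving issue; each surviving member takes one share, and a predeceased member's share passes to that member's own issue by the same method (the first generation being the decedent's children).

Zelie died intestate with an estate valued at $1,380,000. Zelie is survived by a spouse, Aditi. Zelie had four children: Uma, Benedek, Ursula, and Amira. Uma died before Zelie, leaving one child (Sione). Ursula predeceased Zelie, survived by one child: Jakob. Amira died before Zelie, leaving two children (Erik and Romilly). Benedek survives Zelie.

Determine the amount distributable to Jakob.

Jakob receives $276,000.

The spouse counts as an additional share at the children's level, so there are 5 primary shares of $276,000. Aditi takes one such share ($276,000).
The children's combined portion ($1,104,000) is divided into 4 shares of $276,000: Benedek takes $276,000; Uma's $276,000 share passes to Uma's issue; Ursula's $276,000 share passes to Ursula's issue; Amira's $276,000 share passes to Amira's issue.
Uma's share ($276,000) passes entirely to Sione.
Ursula's share ($276,000) passes entirely to Jakob.
Amira's share ($276,000) is divided into 2 shares of $138,000: Erik and Romilly each take $138,000.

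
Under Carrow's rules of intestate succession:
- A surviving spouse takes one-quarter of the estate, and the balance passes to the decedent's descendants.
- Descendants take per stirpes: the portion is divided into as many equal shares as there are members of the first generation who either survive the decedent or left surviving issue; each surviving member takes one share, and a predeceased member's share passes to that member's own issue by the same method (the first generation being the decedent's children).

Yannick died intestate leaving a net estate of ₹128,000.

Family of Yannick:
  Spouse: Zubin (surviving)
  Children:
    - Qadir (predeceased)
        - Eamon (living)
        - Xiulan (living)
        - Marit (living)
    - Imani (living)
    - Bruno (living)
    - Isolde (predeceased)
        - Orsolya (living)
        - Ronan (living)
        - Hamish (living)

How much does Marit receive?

Marit receives ₹8,000.

Zubin takes one-quarter of ₹128,000 = ₹32,000. The remaining ₹96,000 passes to the descendants.
The descendants' portion (₹96,000) is divided into 4 shares of ₹24,000: Imani and Bruno each take ₹24,000; Qadir's ₹24,000 share passes to Qadir's issue; Isolde's ₹24,000 share passes to Isolde's issue.
Qadir's share (₹24,000) is divided into 3 shares of ₹8,000: Eamon, Xiulan, and Marit each take ₹8,000.
Isolde's share (₹24,000) is divided into 3 shares of ₹8,000: Orsolya, Ronan, and Hamish each take ₹8,000.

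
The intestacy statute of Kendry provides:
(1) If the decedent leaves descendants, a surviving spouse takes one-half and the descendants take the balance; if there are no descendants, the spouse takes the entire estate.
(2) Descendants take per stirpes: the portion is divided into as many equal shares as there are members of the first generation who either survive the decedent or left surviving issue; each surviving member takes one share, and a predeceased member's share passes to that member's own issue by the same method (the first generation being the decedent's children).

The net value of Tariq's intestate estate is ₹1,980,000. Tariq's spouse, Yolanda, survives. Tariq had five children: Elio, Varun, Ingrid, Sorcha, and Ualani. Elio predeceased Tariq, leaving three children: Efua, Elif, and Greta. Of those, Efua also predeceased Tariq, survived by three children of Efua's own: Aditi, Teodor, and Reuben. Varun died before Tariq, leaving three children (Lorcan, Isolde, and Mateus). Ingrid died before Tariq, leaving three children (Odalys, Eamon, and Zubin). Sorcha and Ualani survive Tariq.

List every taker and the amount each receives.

Yolanda: ₹990,000; Aditi: ₹22,000; Teodor: ₹22,000; Reuben: ₹22,000; Elif: ₹66,000; Greta: ₹66,000; Lorcan: ₹66,000; Isolde: ₹66,000; Mateus: ₹66,000; Odalys: ₹66,000; Eamon: ₹66,000; Zubin: ₹66,000; Sorcha: ₹198,000; Ualani: ₹198,000

Yolanda takes one-half of ₹1,980,000 = ₹990,000. The remaining ₹990,000 passes to the descendants.
The descendants' portion (₹990,000) is divided into 5 shares of ₹198,000: Sorcha and Ualani each take ₹198,000; Elio's ₹198,000 share passes to Elio's issue; Varun's ₹198,000 share passes to Varun's issue; Ingrid's ₹198,000 share passes to Ingrid's issue.
Elio's share (₹198,000) is divided into 3 shares of ₹66,000: Elif and Greta each take ₹66,000; Efua's ₹66,000 share passes to Efua's issue.
Efua's share (₹66,000) is divided into 3 shares of ₹22,000: Aditi, Teodor, and Reuben each take ₹22,000.
Varun's share (₹198,000) is divided into 3 shares of ₹66,000: Lorcan, Isolde, and Mateus each take ₹66,000.
Ingrid's share (₹198,000) is divided into 3 shares of ₹66,000: Odalys, Eamon, and Zubin each take ₹66,000.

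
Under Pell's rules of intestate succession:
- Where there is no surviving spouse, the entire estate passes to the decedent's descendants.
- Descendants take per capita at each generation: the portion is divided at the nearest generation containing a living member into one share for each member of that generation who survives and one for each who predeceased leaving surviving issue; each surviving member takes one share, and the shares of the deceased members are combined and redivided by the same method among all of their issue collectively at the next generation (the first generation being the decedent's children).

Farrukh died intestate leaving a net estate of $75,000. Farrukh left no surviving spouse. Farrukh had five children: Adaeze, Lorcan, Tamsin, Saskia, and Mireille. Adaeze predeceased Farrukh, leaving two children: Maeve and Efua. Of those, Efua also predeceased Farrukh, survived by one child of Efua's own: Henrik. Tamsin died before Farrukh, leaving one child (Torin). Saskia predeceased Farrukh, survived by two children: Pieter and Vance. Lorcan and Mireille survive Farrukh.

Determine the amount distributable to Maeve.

The entire $75,000 passes to the descendants.
That amount ($75,000) is divided at the children's generation into 5 shares of $15,000. Lorcan and Mireille each take $15,000. The 3 shares of the deceased (Adaeze, Tamsin, and Saskia) are combined into a pool of $45,000.
That pool ($45,000) is divided at the grandchildren's generation into 5 shares of $9,000. Maeve, Torin, Pieter, and Vance each take $9,000. The remaining share for the deceased Efua ($9,000) is carried to the next generation.
That pool ($9,000) passes entirely to Henrik, the sole taker at the great-grandchildren's generation.

Maeve receives $9,000.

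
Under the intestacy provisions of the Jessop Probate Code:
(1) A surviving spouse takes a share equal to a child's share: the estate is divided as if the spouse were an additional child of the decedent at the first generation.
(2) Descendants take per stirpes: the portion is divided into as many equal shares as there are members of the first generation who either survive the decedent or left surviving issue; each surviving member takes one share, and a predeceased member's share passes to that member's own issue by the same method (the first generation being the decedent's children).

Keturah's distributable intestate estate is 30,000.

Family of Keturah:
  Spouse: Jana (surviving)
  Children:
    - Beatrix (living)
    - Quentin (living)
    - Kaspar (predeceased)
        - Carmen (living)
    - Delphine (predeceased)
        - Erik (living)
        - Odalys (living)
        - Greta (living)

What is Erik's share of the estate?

The spouse counts as an additional share at the children's level, so there are 5 primary shares of 6,000. Jana takes one such share (6,000).
The children's combined portion (24,000) is divided into 4 shares of 6,000: Beatrix and Quentin each take 6,000; Kaspar's 6,000 share passes to Kaspar's issue; Delphine's 6,000 share passes to Delphine's issue.
Kaspar's share (6,000) passes entirely to Carmen.
Delphine's share (6,000) is divided into 3 shares of 2,000: Erik, Odalys, and Greta each take 2,000.

Erik receives 2,000.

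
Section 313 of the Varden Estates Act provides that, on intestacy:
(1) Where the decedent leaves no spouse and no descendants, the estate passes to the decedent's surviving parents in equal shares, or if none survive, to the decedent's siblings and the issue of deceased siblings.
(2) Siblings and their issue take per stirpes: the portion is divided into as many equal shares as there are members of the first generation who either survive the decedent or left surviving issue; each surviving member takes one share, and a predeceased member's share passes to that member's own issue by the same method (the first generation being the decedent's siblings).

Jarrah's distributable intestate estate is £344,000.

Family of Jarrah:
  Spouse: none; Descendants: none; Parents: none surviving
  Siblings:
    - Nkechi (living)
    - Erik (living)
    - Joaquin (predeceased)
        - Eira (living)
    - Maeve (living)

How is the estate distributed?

Nkechi: £86,000; Erik: £86,000; Eira: £86,000; Maeve: £86,000

The entire £344,000 passes to the siblings and their issue.
That amount (£344,000) is divided into 4 shares of £86,000: Nkechi, Erik, and Maeve each take £86,000; Joaquin's £86,000 share passes to Joaquin's issue.
Joaquin's share (£86,000) passes entirely to Eira.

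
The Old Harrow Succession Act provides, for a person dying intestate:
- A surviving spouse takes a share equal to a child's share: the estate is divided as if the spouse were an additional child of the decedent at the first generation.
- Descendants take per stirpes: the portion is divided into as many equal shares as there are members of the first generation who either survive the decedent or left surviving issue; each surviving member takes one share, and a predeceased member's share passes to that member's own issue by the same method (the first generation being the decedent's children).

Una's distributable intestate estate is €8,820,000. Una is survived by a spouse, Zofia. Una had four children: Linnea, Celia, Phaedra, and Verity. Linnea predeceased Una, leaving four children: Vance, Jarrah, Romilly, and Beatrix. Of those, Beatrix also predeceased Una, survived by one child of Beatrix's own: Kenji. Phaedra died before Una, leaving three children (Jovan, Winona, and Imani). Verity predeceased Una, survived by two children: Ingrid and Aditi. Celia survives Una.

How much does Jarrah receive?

Jarrah receives €441,000.

The spouse counts as an additional share at the children's level, so there are 5 primary shares of €1,764,000. Zofia takes one such share (€1,764,000).
The children's combined portion (€7,056,000) is divided into 4 shares of €1,764,000: Celia takes €1,764,000; Linnea's €1,764,000 share passes to Linnea's issue; Phaedra's €1,764,000 share passes to Phaedra's issue; Verity's €1,764,000 share passes to Verity's issue.
Linnea's share (€1,764,000) is divided into 4 shares of €441,000: Vance, Jarrah, and Romilly each take €441,000; Beatrix's €441,000 share passes to Beatrix's issue.
Beatrix's share (€441,000) passes entirely to Kenji.
Phaedra's share (€1,764,000) is divided into 3 shares of €588,000: Jovan, Winona, and Imani each take €588,000.
Verity's share (€1,764,000) is divided into 2 shares of €882,000: Ingrid and Aditi each take €882,000.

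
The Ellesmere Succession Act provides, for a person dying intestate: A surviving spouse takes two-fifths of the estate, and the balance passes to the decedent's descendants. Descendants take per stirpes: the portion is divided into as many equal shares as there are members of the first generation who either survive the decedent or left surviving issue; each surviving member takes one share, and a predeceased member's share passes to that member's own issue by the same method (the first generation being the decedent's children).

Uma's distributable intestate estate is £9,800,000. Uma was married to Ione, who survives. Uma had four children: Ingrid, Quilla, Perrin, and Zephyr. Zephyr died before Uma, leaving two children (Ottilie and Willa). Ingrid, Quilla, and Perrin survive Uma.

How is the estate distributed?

Ione takes two-fifths of £9,800,000 = £3,920,000. The remaining £5,880,000 passes to the descendants.
The descendants' portion (£5,880,000) is divided into 4 shares of £1,470,000: Ingrid, Quilla, and Perrin each take £1,470,000; Zephyr's £1,470,000 share passes to Zephyr's issue.
Zephyr's share (£1,470,000) is divided into 2 shares of £735,000: Ottilie and Willa each take £735,000.

Ione: £3,920,000; Ingrid: £1,470,000; Quilla: £1,470,000; Perrin: £1,470,000; Ottilie: £735,000; Willa: £735,000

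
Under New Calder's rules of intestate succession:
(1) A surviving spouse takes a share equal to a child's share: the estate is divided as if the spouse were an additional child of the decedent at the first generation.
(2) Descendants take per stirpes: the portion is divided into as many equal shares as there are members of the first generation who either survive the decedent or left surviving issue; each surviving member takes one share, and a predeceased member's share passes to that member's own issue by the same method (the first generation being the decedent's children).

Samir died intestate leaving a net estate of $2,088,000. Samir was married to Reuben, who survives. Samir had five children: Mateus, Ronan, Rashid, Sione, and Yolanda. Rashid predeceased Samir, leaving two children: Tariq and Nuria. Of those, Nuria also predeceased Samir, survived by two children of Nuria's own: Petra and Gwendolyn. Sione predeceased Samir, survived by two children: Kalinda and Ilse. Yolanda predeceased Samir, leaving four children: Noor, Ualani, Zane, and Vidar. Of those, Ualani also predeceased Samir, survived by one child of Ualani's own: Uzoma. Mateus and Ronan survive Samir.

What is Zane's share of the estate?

The spouse counts as an additional share at the children's level, so there are 6 primary shares of $348,000. Reuben takes one such share ($348,000).
The children's combined portion ($1,740,000) is divided into 5 shares of $348,000: Mateus and Ronan each take $348,000; Rashid's $348,000 share passes to Rashid's issue; Sione's $348,000 share passes to Sione's issue; Yolanda's $348,000 share passes to Yolanda's issue.
Rashid's share ($348,000) is divided into 2 shares of $174,000: Tariq takes $174,000; Nuria's $174,000 share passes to Nuria's issue.
Nuria's share ($174,000) is divided into 2 shares of $87,000: Petra and Gwendolyn each take $87,000.
Sione's share ($348,000) is divided into 2 shares of $174,000: Kalinda and Ilse each take $174,000.
Yolanda's share ($348,000) is divided into 4 shares of $87,000: Noor, Zane, and Vidar each take $87,000; Ualani's $87,000 share passes to Ualani's issue.
Ualani's share ($87,000) passes entirely to Uzoma.

Zane receives $87,000.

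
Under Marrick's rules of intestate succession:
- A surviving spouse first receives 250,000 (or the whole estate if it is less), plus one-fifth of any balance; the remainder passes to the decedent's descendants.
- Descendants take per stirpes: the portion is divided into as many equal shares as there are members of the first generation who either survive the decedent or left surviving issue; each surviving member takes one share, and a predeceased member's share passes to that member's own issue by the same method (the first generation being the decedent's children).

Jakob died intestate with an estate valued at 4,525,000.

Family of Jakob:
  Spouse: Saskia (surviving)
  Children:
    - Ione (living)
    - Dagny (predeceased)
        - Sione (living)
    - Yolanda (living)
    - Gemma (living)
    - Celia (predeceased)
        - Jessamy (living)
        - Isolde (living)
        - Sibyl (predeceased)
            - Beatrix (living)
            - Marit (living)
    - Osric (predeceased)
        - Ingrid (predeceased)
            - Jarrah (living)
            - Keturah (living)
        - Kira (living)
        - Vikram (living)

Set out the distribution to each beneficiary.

Saskia: 1,105,000; Ione: 570,000; Sione: 570,000; Yolanda: 570,000; Gemma: 570,000; Jessamy: 190,000; Isolde: 190,000; Beatrix: 95,000; Marit: 95,000; Jarrah: 95,000; Keturah: 95,000; Kira: 190,000; Vikram: 190,000

Saskia first takes 250,000, leaving a balance of 4,275,000. Saskia then takes one-fifth of the balance (855,000), for a total of 1,105,000. The remaining 3,420,000 passes to the descendants.
The descendants' portion (3,420,000) is divided into 6 shares of 570,000: Ione, Yolanda, and Gemma each take 570,000; Dagny's 570,000 share passes to Dagny's issue; Celia's 570,000 share passes to Celia's issue; Osric's 570,000 share passes to Osric's issue.
Dagny's share (570,000) passes entirely to Sione.
Celia's share (570,000) is divided into 3 shares of 190,000: Jessamy and Isolde each take 190,000; Sibyl's 190,000 share passes to Sibyl's issue.
Sibyl's share (190,000) is divided into 2 shares of 95,000: Beatrix and Marit each take 95,000.
Osric's share (570,000) is divided into 3 shares of 190,000: Kira and Vikram each take 190,000; Ingrid's 190,000 share passes to Ingrid's issue.
Ingrid's share (190,000) is divided into 2 shares of 95,000: Jarrah and Keturah each take 95,000.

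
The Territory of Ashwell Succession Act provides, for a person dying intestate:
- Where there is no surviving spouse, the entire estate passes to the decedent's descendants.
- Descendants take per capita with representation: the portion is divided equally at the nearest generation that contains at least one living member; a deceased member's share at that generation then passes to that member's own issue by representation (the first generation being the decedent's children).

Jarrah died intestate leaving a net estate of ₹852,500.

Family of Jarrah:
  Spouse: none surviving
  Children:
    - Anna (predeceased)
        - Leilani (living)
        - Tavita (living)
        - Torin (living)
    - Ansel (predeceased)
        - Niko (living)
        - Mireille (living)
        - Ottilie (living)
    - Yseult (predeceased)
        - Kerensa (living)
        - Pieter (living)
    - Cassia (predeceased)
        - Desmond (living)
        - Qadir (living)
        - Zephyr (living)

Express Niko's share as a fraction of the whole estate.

The entire ₹852,500 passes to the descendants.
No child survives, so the initial division is made at the grandchildren's generation.
That amount (₹852,500) is divided into 11 shares of ₹77,500: Leilani, Tavita, Torin, Niko, Mireille, Ottilie, Kerensa, Pieter, Desmond, Qadir, and Zephyr each take ₹77,500.

Niko receives 1/11 of the estate.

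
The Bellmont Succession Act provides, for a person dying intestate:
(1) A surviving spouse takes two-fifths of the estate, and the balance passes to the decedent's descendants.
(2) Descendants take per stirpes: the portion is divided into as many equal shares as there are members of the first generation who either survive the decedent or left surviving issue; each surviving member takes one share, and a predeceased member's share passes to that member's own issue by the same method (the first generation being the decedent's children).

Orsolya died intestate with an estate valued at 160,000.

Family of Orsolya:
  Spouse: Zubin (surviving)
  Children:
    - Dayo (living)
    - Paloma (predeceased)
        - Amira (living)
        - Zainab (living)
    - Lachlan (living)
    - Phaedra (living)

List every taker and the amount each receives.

Zubin takes two-fifths of 160,000 = 64,000. The remaining 96,000 passes to the descendants.
The descendants' portion (96,000) is divided into 4 shares of 24,000: Dayo, Lachlan, and Phaedra each take 24,000; Paloma's 24,000 share passes to Paloma's issue.
Paloma's share (24,000) is divided into 2 shares of 12,000: Amira and Zainab each take 12,000.

Zubin: 64,000; Dayo: 24,000; Amira: 12,000; Zainab: 12,000; Lachlan: 24,000; Phaedra: 24,000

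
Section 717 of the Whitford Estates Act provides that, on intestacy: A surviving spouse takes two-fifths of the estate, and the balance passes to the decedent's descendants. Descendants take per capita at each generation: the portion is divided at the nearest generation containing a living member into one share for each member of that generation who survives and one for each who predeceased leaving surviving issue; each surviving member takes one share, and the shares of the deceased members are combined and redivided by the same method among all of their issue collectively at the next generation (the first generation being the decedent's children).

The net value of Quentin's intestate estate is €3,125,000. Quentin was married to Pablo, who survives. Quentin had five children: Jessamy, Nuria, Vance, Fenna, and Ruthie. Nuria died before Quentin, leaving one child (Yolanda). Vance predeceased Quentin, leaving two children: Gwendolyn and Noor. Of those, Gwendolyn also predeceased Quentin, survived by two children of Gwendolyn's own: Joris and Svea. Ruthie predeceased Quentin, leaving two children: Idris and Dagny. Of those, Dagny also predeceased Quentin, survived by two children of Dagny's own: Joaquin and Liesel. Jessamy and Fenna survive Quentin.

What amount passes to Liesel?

Pablo takes two-fifths of €3,125,000 = €1,250,000. The remaining €1,875,000 passes to the descendants.
The descendants' portion (€1,875,000) is divided at the children's generation into 5 shares of €375,000. Jessamy and Fenna each take €375,000. The 3 shares of the deceased (Nuria, Vance, and Ruthie) are combined into a pool of €1,125,000.
That pool (€1,125,000) is divided at the grandchildren's generation into 5 shares of €225,000. Yolanda, Noor, and Idris each take €225,000. The 2 shares of the deceased (Gwendolyn and Dagny) are combined into a pool of €450,000.
That pool (€450,000) is divided at the great-grandchildren's generation equally among Joris, Svea, Joaquin, and Liesel: €112,500 each.

Liesel receives €112,500.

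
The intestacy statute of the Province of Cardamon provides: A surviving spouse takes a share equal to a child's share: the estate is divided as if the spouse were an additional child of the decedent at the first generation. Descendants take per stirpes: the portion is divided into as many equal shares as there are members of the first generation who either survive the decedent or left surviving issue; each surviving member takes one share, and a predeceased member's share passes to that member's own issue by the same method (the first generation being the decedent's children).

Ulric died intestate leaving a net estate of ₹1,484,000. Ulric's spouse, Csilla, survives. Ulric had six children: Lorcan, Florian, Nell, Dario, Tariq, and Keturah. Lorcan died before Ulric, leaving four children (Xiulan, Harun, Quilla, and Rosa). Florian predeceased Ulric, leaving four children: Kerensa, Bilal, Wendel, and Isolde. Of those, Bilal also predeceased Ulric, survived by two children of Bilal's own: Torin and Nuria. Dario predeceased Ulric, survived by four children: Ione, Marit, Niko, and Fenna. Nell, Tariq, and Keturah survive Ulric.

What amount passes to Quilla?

Quilla receives ₹53,000.

The spouse counts as an additional share at the children's level, so there are 7 primary shares of ₹212,000. Csilla takes one such share (₹212,000).
The children's combined portion (₹1,272,000) is divided into 6 shares of ₹212,000: Nell, Tariq, and Keturah each take ₹212,000; Lorcan's ₹212,000 share passes to Lorcan's issue; Florian's ₹212,000 share passes to Florian's issue; Dario's ₹212,000 share passes to Dario's issue.
Lorcan's share (₹212,000) is divided into 4 shares of ₹53,000: Xiulan, Harun, Quilla, and Rosa each take ₹53,000.
Florian's share (₹212,000) is divided into 4 shares of ₹53,000: Kerensa, Wendel, and Isolde each take ₹53,000; Bilal's ₹53,000 share passes to Bilal's issue.
Bilal's share (₹53,000) is divided into 2 shares of ₹26,500: Torin and Nuria each take ₹26,500.
Dario's share (₹212,000) is divided into 4 shares of ₹53,000: Ione, Marit, Niko, and Fenna each take ₹53,000.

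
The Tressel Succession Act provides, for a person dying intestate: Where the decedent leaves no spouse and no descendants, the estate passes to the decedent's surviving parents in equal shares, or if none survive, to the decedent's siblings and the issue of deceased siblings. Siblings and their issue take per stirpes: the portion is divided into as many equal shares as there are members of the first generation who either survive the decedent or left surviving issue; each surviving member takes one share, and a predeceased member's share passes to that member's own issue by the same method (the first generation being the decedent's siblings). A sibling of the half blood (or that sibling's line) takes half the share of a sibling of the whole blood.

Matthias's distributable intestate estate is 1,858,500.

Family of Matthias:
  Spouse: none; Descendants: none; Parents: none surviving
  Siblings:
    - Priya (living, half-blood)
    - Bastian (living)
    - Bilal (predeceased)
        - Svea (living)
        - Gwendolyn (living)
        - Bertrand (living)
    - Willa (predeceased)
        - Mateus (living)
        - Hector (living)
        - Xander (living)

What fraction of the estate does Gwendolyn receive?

Gwendolyn receives 2/21 of the estate.

The entire 1,858,500 passes to the siblings and their issue.
Counting each half-blood sibling's line as half a unit, there are 7/2 units in 1,858,500, so one unit is 531,000. Whole-blood lines (Bastian, Bilal, and Willa) take 531,000 each; half-blood lines (Priya) take 265,500 each.
Bilal's share (531,000) is divided into 3 shares of 177,000: Svea, Gwendolyn, and Bertrand each take 177,000.
Willa's share (531,000) is divided into 3 shares of 177,000: Mateus, Hector, and Xander each take 177,000.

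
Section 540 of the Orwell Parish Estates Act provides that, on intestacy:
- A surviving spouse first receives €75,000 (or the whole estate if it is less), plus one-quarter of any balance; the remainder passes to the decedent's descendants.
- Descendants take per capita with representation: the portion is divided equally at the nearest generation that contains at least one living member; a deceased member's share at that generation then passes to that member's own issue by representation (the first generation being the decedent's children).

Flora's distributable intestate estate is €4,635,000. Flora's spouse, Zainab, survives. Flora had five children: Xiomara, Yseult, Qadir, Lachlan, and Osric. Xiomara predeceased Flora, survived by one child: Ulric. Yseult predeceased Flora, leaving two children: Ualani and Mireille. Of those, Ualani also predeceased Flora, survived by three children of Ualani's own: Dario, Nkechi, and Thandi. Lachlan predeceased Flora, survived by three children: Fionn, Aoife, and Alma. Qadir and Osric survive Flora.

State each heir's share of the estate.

Zainab: €1,215,000; Ulric: €684,000; Dario: €114,000; Nkechi: €114,000; Thandi: €114,000; Mireille: €342,000; Qadir: €684,000; Fionn: €228,000; Aoife: €228,000; Alma: €228,000; Osric: €684,000

Zainab first takes €75,000, leaving a balance of €4,560,000. Zainab then takes one-quarter of the balance (€1,140,000), for a total of €1,215,000. The remaining €3,420,000 passes to the descendants.
The descendants' portion (€3,420,000) is divided into 5 shares of €684,000: Qadir and Osric each take €684,000; Xiomara's €684,000 share passes to Xiomara's issue; Yseult's €684,000 share passes to Yseult's issue; Lachlan's €684,000 share passes to Lachlan's issue.
Xiomara's share (€684,000) passes entirely to Ulric.
Yseult's share (€684,000) is divided into 2 shares of €342,000: Mireille takes €342,000; Ualani's €342,000 share passes to Ualani's issue.
Ualani's share (€342,000) is divided into 3 shares of €114,000: Dario, Nkechi, and Thandi each take €114,000.
Lachlan's share (€684,000) is divided into 3 shares of €228,000: Fionn, Aoife, and Alma each take €228,000.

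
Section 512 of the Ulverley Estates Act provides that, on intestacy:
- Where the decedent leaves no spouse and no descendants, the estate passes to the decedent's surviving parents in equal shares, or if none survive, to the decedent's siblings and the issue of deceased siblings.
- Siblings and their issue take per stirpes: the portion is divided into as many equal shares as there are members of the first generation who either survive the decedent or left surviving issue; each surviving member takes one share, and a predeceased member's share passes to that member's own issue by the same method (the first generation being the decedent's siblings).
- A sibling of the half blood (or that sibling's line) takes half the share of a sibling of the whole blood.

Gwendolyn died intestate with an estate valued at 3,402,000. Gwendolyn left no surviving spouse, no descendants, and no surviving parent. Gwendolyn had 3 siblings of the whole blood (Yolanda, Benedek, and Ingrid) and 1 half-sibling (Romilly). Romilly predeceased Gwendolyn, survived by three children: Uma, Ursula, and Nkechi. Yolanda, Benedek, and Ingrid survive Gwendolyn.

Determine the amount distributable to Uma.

Uma receives 162,000.

The entire 3,402,000 passes to the siblings and their issue.
Counting each half-blood sibling's line as half a unit, there are 7/2 units in 3,402,000, so one unit is 972,000. Whole-blood lines (Yolanda, Benedek, and Ingrid) take 972,000 each; half-blood lines (Romilly) take 486,000 each.
Romilly's share (486,000) is divided into 3 shares of 162,000: Uma, Ursula, and Nkechi each take 162,000.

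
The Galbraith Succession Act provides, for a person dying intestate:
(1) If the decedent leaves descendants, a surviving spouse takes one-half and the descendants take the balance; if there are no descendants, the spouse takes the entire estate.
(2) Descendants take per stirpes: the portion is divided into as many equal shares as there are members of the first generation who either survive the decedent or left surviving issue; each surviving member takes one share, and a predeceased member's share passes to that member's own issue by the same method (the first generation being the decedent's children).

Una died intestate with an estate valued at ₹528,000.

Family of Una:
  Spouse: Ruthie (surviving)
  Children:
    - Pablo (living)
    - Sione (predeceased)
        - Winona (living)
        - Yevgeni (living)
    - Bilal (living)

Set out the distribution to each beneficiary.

Ruthie takes one-half of ₹528,000 = ₹264,000. The remaining ₹264,000 passes to the descendants.
The descendants' portion (₹264,000) is divided into 3 shares of ₹88,000: Pablo and Bilal each take ₹88,000; Sione's ₹88,000 share passes to Sione's issue.
Sione's share (₹88,000) is divided into 2 shares of ₹44,000: Winona and Yevgeni each take ₹44,000.

Ruthie: ₹264,000; Pablo: ₹88,000; Winona: ₹44,000; Yevgeni: ₹44,000; Bilal: ₹88,000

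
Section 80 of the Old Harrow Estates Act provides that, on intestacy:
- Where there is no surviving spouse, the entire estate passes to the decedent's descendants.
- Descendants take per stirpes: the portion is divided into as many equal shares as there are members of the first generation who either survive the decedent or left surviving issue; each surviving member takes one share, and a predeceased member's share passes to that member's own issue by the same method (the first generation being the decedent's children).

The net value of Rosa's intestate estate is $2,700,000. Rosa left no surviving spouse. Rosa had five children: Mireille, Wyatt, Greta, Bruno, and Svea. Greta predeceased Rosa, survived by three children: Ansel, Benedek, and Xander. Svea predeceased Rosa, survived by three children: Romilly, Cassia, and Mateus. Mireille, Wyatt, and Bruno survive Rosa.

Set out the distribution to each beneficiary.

Mireille: $540,000; Wyatt: $540,000; Ansel: $180,000; Benedek: $180,000; Xander: $180,000; Bruno: $540,000; Romilly: $180,000; Cassia: $180,000; Mateus: $180,000

The entire $2,700,000 passes to the descendants.
That amount ($2,700,000) is divided into 5 shares of $540,000: Mireille, Wyatt, and Bruno each take $540,000; Greta's $540,000 share passes to Greta's issue; Svea's $540,000 share passes to Svea's issue.
Greta's share ($540,000) is divided into 3 shares of $180,000: Ansel, Benedek, and Xander each take $180,000.
Svea's share ($540,000) is divided into 3 shares of $180,000: Romilly, Cassia, and Mateus each take $180,000.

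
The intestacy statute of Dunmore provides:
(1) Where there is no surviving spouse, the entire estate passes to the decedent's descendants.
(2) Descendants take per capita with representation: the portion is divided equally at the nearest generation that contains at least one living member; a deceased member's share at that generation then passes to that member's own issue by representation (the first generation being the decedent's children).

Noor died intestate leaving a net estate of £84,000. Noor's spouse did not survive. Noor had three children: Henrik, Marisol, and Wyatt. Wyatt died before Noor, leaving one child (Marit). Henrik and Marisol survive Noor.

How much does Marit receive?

Marit receives £28,000.

The entire £84,000 passes to the descendants.
That amount (£84,000) is divided into 3 shares of £28,000: Henrik and Marisol each take £28,000; Wyatt's £28,000 share passes to Wyatt's issue.
Wyatt's share (£28,000) passes entirely to Marit.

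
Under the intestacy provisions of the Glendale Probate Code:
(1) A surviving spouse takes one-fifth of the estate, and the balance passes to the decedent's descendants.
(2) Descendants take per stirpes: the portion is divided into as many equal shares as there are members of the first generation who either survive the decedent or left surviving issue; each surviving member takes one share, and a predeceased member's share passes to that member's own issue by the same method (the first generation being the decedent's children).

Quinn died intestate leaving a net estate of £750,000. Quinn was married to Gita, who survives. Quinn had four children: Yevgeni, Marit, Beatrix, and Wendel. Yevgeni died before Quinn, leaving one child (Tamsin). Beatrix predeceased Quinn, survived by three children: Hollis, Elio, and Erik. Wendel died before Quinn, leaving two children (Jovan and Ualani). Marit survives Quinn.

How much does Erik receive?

Erik receives £50,000.

Gita takes one-fifth of £750,000 = £150,000. The remaining £600,000 passes to the descendants.
The descendants' portion (£600,000) is divided into 4 shares of £150,000: Marit takes £150,000; Yevgeni's £150,000 share passes to Yevgeni's issue; Beatrix's £150,000 share passes to Beatrix's issue; Wendel's £150,000 share passes to Wendel's issue.
Yevgeni's share (£150,000) passes entirely to Tamsin.
Beatrix's share (£150,000) is divided into 3 shares of £50,000: Hollis, Elio, and Erik each take £50,000.
Wendel's share (£150,000) is divided into 2 shares of £75,000: Jovan and Ualani each take £75,000.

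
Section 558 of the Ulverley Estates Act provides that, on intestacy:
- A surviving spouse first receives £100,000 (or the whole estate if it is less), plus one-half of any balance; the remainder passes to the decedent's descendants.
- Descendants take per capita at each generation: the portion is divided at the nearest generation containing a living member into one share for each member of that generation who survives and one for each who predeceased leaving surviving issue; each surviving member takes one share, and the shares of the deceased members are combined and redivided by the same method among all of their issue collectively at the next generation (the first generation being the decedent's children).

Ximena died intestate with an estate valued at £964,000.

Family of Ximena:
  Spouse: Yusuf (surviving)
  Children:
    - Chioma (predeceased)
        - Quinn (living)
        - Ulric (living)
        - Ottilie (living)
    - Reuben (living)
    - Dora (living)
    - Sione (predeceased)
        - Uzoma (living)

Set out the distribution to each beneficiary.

Yusuf first takes £100,000, leaving a balance of £864,000. Yusuf then takes one-half of the balance (£432,000), for a total of £532,000. The remaining £432,000 passes to the descendants.
The descendants' portion (£432,000) is divided at the children's generation into 4 shares of £108,000. Reuben and Dora each take £108,000. The 2 shares of the deceased (Chioma and Sione) are combined into a pool of £216,000.
That pool (£216,000) is divided at the grandchildren's generation equally among Quinn, Ulric, Ottilie, and Uzoma: £54,000 each.

Yusuf: £532,000; Quinn: £54,000; Ulric: £54,000; Ottilie: £54,000; Reuben: £108,000; Dora: £108,000; Uzoma: £54,000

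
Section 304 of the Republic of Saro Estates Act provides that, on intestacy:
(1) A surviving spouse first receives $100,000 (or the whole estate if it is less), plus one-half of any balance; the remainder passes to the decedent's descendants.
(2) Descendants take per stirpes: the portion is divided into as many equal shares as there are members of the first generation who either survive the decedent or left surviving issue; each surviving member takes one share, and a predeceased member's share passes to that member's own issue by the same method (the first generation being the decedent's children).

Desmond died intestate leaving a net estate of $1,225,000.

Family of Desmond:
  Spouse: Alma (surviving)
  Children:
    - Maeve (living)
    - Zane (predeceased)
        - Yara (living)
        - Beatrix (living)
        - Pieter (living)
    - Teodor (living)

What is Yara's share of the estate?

Yara receives $62,500.

Alma first takes $100,000, leaving a balance of $1,125,000. Alma then takes one-half of the balance ($562,500), for a total of $662,500. The remaining $562,500 passes to the descendants.
The descendants' portion ($562,500) is divided into 3 shares of $187,500: Maeve and Teodor each take $187,500; Zane's $187,500 share passes to Zane's issue.
Zane's share ($187,500) is divided into 3 shares of $62,500: Yara, Beatrix, and Pieter each take $62,500.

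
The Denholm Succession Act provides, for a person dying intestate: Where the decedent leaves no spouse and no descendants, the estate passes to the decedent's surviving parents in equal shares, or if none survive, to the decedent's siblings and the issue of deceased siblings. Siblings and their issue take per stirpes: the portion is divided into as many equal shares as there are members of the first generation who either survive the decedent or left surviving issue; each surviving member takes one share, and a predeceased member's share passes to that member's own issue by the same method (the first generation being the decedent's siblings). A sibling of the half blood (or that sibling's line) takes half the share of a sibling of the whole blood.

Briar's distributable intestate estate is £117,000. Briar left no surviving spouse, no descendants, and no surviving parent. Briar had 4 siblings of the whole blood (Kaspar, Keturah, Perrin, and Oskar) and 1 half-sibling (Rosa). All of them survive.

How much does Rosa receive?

The entire £117,000 passes to the siblings and their issue.
Counting each half-blood sibling's line as half a unit, there are 9/2 units in £117,000, so one unit is £26,000. Whole-blood lines (Kaspar, Keturah, Perrin, and Oskar) take £26,000 each; half-blood lines (Rosa) take £13,000 each.

Rosa receives £13,000.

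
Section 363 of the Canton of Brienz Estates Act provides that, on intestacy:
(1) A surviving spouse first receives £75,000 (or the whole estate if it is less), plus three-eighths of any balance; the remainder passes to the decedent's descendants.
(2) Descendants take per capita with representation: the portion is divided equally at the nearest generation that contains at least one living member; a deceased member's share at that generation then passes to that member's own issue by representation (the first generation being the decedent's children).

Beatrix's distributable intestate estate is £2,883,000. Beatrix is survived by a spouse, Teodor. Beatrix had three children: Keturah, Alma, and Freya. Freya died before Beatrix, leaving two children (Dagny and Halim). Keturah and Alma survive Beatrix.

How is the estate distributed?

Teodor first takes £75,000, leaving a balance of £2,808,000. Teodor then takes three-eighths of the balance (£1,053,000), for a total of £1,128,000. The remaining £1,755,000 passes to the descendants.
The descendants' portion (£1,755,000) is divided into 3 shares of £585,000: Keturah and Alma each take £585,000; Freya's £585,000 share passes to Freya's issue.
Freya's share (£585,000) is divided into 2 shares of £292,500: Dagny and Halim each take £292,500.

Teodor: £1,128,000; Keturah: £585,000; Alma: £585,000; Dagny: £292,500; Halim: £292,500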